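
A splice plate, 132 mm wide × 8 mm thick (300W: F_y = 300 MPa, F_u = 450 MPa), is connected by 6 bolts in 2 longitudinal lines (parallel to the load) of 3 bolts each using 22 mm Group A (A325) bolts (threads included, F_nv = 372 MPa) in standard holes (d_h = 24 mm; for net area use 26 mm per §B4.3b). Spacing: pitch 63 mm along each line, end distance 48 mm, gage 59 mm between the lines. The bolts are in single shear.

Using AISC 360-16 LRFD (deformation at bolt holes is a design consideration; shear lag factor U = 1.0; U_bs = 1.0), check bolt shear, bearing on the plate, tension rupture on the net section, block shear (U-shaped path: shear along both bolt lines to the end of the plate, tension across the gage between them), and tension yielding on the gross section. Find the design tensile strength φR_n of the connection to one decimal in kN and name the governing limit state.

216.0 kN (net-section rupture governs)

Bolt shear: A_b = π(22)²/4 = 380.13 mm². φR_n = 0.75 × 372 × 380.13 × 6 × 1 = 636.3 kN.
Bearing (8 mm plate, F_u = 450 MPa): end bolts L_c = 48 − 24/2 = 36, R_n = min(1.2×36×8×450, 2.4×22×8×450) = 155.52 kN/bolt; interior L_c = 63 − 24 = 39, R_n = 168.48 kN/bolt. φR_n = 0.75 × (2×155.52 + 4×168.48) = 738.7 kN.
Tension rupture (net): A_n = (132 − 2×26)×8 = 640 mm² (U = 1.0, A_e = A_n). φR_n = 0.75 × 450 × 640 = 216.0 kN.
Block shear: shear path 2×[48+2×63] = 2×174 mm, A_gv = 2784, A_nv = 2×(174 − 2.5×26)×8 = 1744 mm²; tension across gage: (59 − 1×26)×8 = 264 mm². R_n = min(0.6×450×1744, 0.6×300×2784) + 1.0×450×264 = min(470.88, 501.12) + 118.8 = 589.68 kN. φR_n = 0.75 × 589.68 = 442.3 kN.
Tension yield (gross): A_g = 132×8 = 1056 mm². φR_n = 0.90 × 300 × 1056 = 285.1 kN.
Governing: min(636.3, 738.7, 216.0, 442.3, 285.1) = 216.0 kN → net-section rupture.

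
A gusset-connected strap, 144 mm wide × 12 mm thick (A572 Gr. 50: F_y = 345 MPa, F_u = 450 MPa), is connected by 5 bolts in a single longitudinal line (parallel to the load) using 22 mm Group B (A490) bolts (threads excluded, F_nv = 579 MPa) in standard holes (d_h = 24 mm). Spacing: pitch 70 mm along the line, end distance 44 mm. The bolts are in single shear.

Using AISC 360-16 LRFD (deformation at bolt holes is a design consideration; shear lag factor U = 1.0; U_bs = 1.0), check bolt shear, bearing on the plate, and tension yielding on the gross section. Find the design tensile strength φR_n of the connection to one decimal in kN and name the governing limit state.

Bolt shear: A_b = π(22)²/4 = 380.13 mm². φR_n = 0.75 × 579 × 380.13 × 5 × 1 = 825.4 kN.
Bearing (12 mm plate, F_u = 450 MPa): end bolts L_c = 44 − 24/2 = 32, R_n = min(1.2×32×12×450, 2.4×22×12×450) = 207.36 kN/bolt; interior L_c = 70 − 24 = 46, R_n = 285.12 kN/bolt. φR_n = 0.75 × (1×207.36 + 4×285.12) = 1010.9 kN.
Tension yield (gross): A_g = 144×12 = 1728 mm². φR_n = 0.90 × 345 × 1728 = 536.5 kN.
Governing: min(825.4, 1010.9, 536.5) = 536.5 kN → gross-section yield.

536.5 kN (gross-section yield governs)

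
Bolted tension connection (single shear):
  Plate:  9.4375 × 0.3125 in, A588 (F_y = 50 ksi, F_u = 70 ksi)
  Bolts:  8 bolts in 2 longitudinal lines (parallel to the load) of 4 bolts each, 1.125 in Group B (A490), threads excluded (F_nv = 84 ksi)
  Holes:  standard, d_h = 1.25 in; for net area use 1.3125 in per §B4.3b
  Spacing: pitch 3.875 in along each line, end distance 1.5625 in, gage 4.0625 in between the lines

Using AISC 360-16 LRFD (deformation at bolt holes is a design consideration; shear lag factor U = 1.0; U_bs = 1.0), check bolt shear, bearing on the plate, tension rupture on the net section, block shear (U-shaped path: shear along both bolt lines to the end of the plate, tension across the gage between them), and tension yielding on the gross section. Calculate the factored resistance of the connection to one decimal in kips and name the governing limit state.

Bolt shear: A_b = π(1.125)²/4 = 0.99402 in². φR_n = 0.75 × 84 × 0.99402 × 8 × 1 = 501.0 kips.
Bearing (0.3125 in plate, F_u = 70 ksi): end bolts L_c = 1.5625 − 1.25/2 = 0.9375, R_n = min(1.2×0.9375×0.3125×70, 2.4×1.125×0.3125×70) = 24.609 kips/bolt; interior L_c = 3.875 − 1.25 = 2.625, R_n = 59.063 kips/bolt. φR_n = 0.75 × (2×24.609 + 6×59.063) = 302.7 kips.
Tension rupture (net): A_n = (9.4375 − 2×1.3125)×0.3125 = 2.1289 in² (U = 1.0, A_e = A_n). φR_n = 0.75 × 70 × 2.1289 = 111.8 kips.
Block shear: shear path 2×[1.5625+3×3.875] = 2×13.1875 in, A_gv = 8.2422, A_nv = 2×(13.1875 − 3.5×1.3125)×0.3125 = 5.3711 in²; tension across gage: (4.0625 − 1×1.3125)×0.3125 = 0.85938 in². R_n = min(0.6×70×5.3711, 0.6×50×8.2422) + 1.0×70×0.85938 = min(225.59, 247.27) + 60.157 = 285.75 kips. φR_n = 0.75 × 285.75 = 214.3 kips.
Tension yield (gross): A_g = 9.4375×0.3125 = 2.9492 in². φR_n = 0.90 × 50 × 2.9492 = 132.7 kips.
Governing: min(501.0, 302.7, 111.8, 214.3, 132.7) = 111.8 kips → net-section rupture.

111.8 kips (net-section rupture governs)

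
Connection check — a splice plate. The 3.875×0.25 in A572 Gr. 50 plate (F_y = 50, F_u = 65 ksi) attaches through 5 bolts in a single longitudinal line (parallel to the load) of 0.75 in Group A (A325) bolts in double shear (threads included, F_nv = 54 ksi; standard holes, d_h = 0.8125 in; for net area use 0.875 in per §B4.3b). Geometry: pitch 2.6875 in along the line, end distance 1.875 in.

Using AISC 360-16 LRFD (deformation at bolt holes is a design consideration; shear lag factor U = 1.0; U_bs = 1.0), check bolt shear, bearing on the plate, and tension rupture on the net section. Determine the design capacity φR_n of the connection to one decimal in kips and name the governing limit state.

Bolt shear: A_b = π(0.75)²/4 = 0.44179 in². φR_n = 0.75 × 54 × 0.44179 × 5 × 2 = 178.9 kips.
Bearing (0.25 in plate, F_u = 65 ksi): end bolts L_c = 1.875 − 0.8125/2 = 1.46875, R_n = min(1.2×1.46875×0.25×65, 2.4×0.75×0.25×65) = 28.641 kips/bolt; interior L_c = 2.6875 − 0.8125 = 1.875, R_n = 29.25 kips/bolt. φR_n = 0.75 × (1×28.641 + 4×29.25) = 109.2 kips.
Tension rupture (net): A_n = (3.875 − 1×0.875)×0.25 = 0.75 in² (U = 1.0, A_e = A_n). φR_n = 0.75 × 65 × 0.75 = 36.6 kips.
Governing: min(178.9, 109.2, 36.6) = 36.6 kips → net-section rupture.

36.6 kips (net-section rupture governs)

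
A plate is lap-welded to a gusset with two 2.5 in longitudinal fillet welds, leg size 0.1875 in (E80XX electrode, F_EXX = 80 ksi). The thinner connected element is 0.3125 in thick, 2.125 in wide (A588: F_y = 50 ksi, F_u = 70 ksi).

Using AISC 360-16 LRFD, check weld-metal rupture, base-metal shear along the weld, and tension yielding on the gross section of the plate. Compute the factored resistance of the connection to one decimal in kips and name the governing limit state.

23.9 kips (weld metal governs)

Weld metal: throat = 0.707×0.1875 = 0.13256 in, L = 2×2.5 = 5 in. φR_n = 0.75 × 0.6 × 80 × 0.13256 × 5 = 23.9 kips.
Base metal shear (0.3125 in plate): yield φR_n = 1.0×0.6×50×0.3125×5 = 46.9 kips; rupture φR_n = 0.75×0.6×70×0.3125×5 = 49.2 kips; take 46.9 kips (yield).
Tension yield (gross): A_g = 2.125×0.3125 = 0.66406 in². φR_n = 0.90 × 50 × 0.66406 = 29.9 kips.
Governing: min(23.9, 46.9, 29.9) = 23.9 kips → weld metal.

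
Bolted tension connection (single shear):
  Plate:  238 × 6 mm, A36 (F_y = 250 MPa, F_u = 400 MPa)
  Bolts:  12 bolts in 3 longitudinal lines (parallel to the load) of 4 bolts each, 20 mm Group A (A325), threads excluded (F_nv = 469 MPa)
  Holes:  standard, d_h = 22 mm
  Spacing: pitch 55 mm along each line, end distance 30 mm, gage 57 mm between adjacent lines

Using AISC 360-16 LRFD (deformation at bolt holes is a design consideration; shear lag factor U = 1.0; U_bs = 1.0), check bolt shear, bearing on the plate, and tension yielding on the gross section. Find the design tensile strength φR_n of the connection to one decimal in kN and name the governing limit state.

321.3 kN (gross-section yield governs)

Bolt shear: A_b = π(20)²/4 = 314.16 mm². φR_n = 0.75 × 469 × 314.16 × 12 × 1 = 1326.1 kN.
Bearing (6 mm plate, F_u = 400 MPa): end bolts L_c = 30 − 22/2 = 19, R_n = min(1.2×19×6×400, 2.4×20×6×400) = 54.72 kN/bolt; interior L_c = 55 − 22 = 33, R_n = 95.04 kN/bolt. φR_n = 0.75 × (3×54.72 + 9×95.04) = 764.6 kN.
Tension yield (gross): A_g = 238×6 = 1428 mm². φR_n = 0.90 × 250 × 1428 = 321.3 kN.
Governing: min(1326.1, 764.6, 321.3) = 321.3 kN → gross-section yield.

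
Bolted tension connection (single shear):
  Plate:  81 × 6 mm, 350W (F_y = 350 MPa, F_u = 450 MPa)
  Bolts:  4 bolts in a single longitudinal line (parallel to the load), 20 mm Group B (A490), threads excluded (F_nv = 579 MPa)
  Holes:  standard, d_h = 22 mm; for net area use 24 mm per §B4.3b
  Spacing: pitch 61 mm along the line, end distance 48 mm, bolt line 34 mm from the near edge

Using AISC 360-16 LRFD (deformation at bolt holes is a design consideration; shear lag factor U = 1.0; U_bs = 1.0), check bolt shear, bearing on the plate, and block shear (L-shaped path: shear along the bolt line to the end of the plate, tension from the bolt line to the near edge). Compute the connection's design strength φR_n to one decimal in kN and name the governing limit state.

Bolt shear: A_b = π(20)²/4 = 314.16 mm². φR_n = 0.75 × 579 × 314.16 × 4 × 1 = 545.7 kN.
Bearing (6 mm plate, F_u = 450 MPa): end bolts L_c = 48 − 22/2 = 37, R_n = min(1.2×37×6×450, 2.4×20×6×450) = 119.88 kN/bolt; interior L_c = 61 − 22 = 39, R_n = 126.36 kN/bolt. φR_n = 0.75 × (1×119.88 + 3×126.36) = 374.2 kN.
Block shear: shear path 1×[48+3×61] = 1×231 mm, A_gv = 1386, A_nv = 1×(231 − 3.5×24)×6 = 882 mm²; tension to near edge: (34 − 0.5×24)×6 = 132 mm². R_n = min(0.6×450×882, 0.6×350×1386) + 1.0×450×132 = min(238.14, 291.06) + 59.4 = 297.54 kN. φR_n = 0.75 × 297.54 = 223.2 kN.
Governing: min(545.7, 374.2, 223.2) = 223.2 kN → block shear.

223.2 kN (block shear governs)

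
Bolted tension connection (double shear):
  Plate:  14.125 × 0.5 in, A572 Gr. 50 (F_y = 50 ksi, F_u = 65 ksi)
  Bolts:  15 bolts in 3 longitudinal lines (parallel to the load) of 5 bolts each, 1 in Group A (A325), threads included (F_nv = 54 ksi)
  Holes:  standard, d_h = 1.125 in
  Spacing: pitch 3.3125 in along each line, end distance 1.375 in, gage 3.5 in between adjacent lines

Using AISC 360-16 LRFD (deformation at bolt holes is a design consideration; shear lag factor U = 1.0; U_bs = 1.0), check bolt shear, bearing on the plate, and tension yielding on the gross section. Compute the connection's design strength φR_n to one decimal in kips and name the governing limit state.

317.8 kips (gross-section yield governs)

Bolt shear: A_b = π(1)²/4 = 0.7854 in². φR_n = 0.75 × 54 × 0.7854 × 15 × 2 = 954.3 kips.
Bearing (0.5 in plate, F_u = 65 ksi): end bolts L_c = 1.375 − 1.125/2 = 0.8125, R_n = min(1.2×0.8125×0.5×65, 2.4×1×0.5×65) = 31.688 kips/bolt; interior L_c = 3.3125 − 1.125 = 2.1875, R_n = 78 kips/bolt. φR_n = 0.75 × (3×31.688 + 12×78) = 773.3 kips.
Tension yield (gross): A_g = 14.125×0.5 = 7.0625 in². φR_n = 0.90 × 50 × 7.0625 = 317.8 kips.
Governing: min(954.3, 773.3, 317.8) = 317.8 kips → gross-section yield.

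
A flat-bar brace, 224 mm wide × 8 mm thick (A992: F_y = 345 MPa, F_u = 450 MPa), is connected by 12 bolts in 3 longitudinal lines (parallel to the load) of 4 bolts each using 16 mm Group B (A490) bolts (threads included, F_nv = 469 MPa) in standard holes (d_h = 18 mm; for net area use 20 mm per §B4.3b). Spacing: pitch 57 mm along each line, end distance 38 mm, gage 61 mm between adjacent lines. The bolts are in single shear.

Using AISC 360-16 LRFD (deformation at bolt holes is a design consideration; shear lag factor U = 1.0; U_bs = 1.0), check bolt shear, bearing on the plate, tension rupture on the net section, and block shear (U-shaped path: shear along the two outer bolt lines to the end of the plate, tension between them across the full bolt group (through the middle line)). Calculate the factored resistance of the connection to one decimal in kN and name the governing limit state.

Bolt shear: A_b = π(16)²/4 = 201.06 mm². φR_n = 0.75 × 469 × 201.06 × 12 × 1 = 848.7 kN.
Bearing (8 mm plate, F_u = 450 MPa): end bolts L_c = 38 − 18/2 = 29, R_n = min(1.2×29×8×450, 2.4×16×8×450) = 125.28 kN/bolt; interior L_c = 57 − 18 = 39, R_n = 138.24 kN/bolt. φR_n = 0.75 × (3×125.28 + 9×138.24) = 1215.0 kN.
Tension rupture (net): A_n = (224 − 3×20)×8 = 1312 mm² (U = 1.0, A_e = A_n). φR_n = 0.75 × 450 × 1312 = 442.8 kN.
Block shear: shear path 2×[38+3×57] = 2×209 mm, A_gv = 3344, A_nv = 2×(209 − 3.5×20)×8 = 2224 mm²; tension across gage: (122 − 2×20)×8 = 656 mm². R_n = min(0.6×450×2224, 0.6×345×3344) + 1.0×450×656 = min(600.48, 692.21) + 295.2 = 895.68 kN. φR_n = 0.75 × 895.68 = 671.8 kN.
Governing: min(848.7, 1215.0, 442.8, 671.8) = 442.8 kN → net-section rupture.

442.8 kN (net-section rupture governs)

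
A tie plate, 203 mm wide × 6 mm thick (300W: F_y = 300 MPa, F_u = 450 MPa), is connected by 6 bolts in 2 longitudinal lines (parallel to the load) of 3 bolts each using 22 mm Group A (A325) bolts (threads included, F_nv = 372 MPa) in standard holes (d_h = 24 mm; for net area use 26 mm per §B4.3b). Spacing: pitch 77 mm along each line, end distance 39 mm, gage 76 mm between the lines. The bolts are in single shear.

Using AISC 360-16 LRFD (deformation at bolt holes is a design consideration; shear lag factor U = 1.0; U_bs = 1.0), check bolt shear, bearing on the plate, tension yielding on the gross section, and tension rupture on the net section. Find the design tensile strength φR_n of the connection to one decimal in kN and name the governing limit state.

Bolt shear: A_b = π(22)²/4 = 380.13 mm². φR_n = 0.75 × 372 × 380.13 × 6 × 1 = 636.3 kN.
Bearing (6 mm plate, F_u = 450 MPa): end bolts L_c = 39 − 24/2 = 27, R_n = min(1.2×27×6×450, 2.4×22×6×450) = 87.48 kN/bolt; interior L_c = 77 − 24 = 53, R_n = 142.56 kN/bolt. φR_n = 0.75 × (2×87.48 + 4×142.56) = 558.9 kN.
Tension yield (gross): A_g = 203×6 = 1218 mm². φR_n = 0.90 × 300 × 1218 = 328.9 kN.
Tension rupture (net): A_n = (203 − 2×26)×6 = 906 mm² (U = 1.0, A_e = A_n). φR_n = 0.75 × 450 × 906 = 305.8 kN.
Governing: min(636.3, 558.9, 328.9, 305.8) = 305.8 kN → net-section rupture.

305.8 kN (net-section rupture governs)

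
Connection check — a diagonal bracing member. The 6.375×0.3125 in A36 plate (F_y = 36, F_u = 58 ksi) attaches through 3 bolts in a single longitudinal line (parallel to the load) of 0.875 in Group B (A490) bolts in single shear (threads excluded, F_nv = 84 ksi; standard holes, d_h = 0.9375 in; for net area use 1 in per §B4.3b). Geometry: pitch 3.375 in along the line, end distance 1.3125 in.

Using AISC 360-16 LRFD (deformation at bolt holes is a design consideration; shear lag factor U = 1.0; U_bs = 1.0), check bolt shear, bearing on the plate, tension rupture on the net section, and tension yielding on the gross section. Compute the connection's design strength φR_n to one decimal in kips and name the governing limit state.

Bolt shear: A_b = π(0.875)²/4 = 0.60132 in². φR_n = 0.75 × 84 × 0.60132 × 3 × 1 = 113.6 kips.
Bearing (0.3125 in plate, F_u = 58 ksi): end bolts L_c = 1.3125 − 0.9375/2 = 0.84375, R_n = min(1.2×0.84375×0.3125×58, 2.4×0.875×0.3125×58) = 18.352 kips/bolt; interior L_c = 3.375 − 0.9375 = 2.4375, R_n = 38.063 kips/bolt. φR_n = 0.75 × (1×18.352 + 2×38.063) = 70.9 kips.
Tension rupture (net): A_n = (6.375 − 1×1)×0.3125 = 1.6797 in² (U = 1.0, A_e = A_n). φR_n = 0.75 × 58 × 1.6797 = 73.1 kips.
Tension yield (gross): A_g = 6.375×0.3125 = 1.9922 in². φR_n = 0.90 × 36 × 1.9922 = 64.5 kips.
Governing: min(113.6, 70.9, 73.1, 64.5) = 64.5 kips → gross-section yield.

64.5 kips (gross-section yield governs)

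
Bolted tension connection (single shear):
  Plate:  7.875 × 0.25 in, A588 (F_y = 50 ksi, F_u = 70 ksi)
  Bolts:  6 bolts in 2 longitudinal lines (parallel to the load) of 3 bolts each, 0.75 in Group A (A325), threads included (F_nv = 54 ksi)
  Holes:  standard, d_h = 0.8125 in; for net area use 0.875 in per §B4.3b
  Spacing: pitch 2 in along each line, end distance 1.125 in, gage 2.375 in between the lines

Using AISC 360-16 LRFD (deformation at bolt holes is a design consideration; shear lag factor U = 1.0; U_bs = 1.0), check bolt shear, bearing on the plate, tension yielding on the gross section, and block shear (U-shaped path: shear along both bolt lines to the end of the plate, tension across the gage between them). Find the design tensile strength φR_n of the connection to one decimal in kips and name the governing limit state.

66.0 kips (block shear governs)

Bolt shear: A_b = π(0.75)²/4 = 0.44179 in². φR_n = 0.75 × 54 × 0.44179 × 6 × 1 = 107.4 kips.
Bearing (0.25 in plate, F_u = 70 ksi): end bolts L_c = 1.125 − 0.8125/2 = 0.71875, R_n = min(1.2×0.71875×0.25×70, 2.4×0.75×0.25×70) = 15.094 kips/bolt; interior L_c = 2 − 0.8125 = 1.1875, R_n = 24.938 kips/bolt. φR_n = 0.75 × (2×15.094 + 4×24.938) = 97.5 kips.
Tension yield (gross): A_g = 7.875×0.25 = 1.9688 in². φR_n = 0.90 × 50 × 1.9688 = 88.6 kips.
Block shear: shear path 2×[1.125+2×2] = 2×5.125 in, A_gv = 2.5625, A_nv = 2×(5.125 − 2.5×0.875)×0.25 = 1.4688 in²; tension across gage: (2.375 − 1×0.875)×0.25 = 0.375 in². R_n = min(0.6×70×1.4688, 0.6×50×2.5625) + 1.0×70×0.375 = min(61.69, 76.875) + 26.25 = 87.94 kips. φR_n = 0.75 × 87.94 = 66.0 kips.
Governing: min(107.4, 97.5, 88.6, 66.0) = 66.0 kips → block shear.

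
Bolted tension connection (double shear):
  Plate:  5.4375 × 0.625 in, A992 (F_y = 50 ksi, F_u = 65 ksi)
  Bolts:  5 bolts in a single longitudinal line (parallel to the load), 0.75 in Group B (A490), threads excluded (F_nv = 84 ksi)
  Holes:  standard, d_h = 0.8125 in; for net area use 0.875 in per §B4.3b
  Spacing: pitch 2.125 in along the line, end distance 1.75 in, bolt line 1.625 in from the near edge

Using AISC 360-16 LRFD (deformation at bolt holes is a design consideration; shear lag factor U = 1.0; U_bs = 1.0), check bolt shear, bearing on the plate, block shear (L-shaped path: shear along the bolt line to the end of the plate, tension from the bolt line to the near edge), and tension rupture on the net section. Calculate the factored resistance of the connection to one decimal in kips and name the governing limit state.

Bolt shear: A_b = π(0.75)²/4 = 0.44179 in². φR_n = 0.75 × 84 × 0.44179 × 5 × 2 = 278.3 kips.
Bearing (0.625 in plate, F_u = 65 ksi): end bolts L_c = 1.75 − 0.8125/2 = 1.34375, R_n = min(1.2×1.34375×0.625×65, 2.4×0.75×0.625×65) = 65.508 kips/bolt; interior L_c = 2.125 − 0.8125 = 1.3125, R_n = 63.984 kips/bolt. φR_n = 0.75 × (1×65.508 + 4×63.984) = 241.1 kips.
Block shear: shear path 1×[1.75+4×2.125] = 1×10.25 in, A_gv = 6.4063, A_nv = 1×(10.25 − 4.5×0.875)×0.625 = 3.9453 in²; tension to near edge: (1.625 − 0.5×0.875)×0.625 = 0.74219 in². R_n = min(0.6×65×3.9453, 0.6×50×6.4063) + 1.0×65×0.74219 = min(153.87, 192.19) + 48.242 = 202.11 kips. φR_n = 0.75 × 202.11 = 151.6 kips.
Tension rupture (net): A_n = (5.4375 − 1×0.875)×0.625 = 2.8516 in² (U = 1.0, A_e = A_n). φR_n = 0.75 × 65 × 2.8516 = 139.0 kips.
Governing: min(278.3, 241.1, 151.6, 139.0) = 139.0 kips → net-section rupture.

139.0 kips (net-section rupture governs)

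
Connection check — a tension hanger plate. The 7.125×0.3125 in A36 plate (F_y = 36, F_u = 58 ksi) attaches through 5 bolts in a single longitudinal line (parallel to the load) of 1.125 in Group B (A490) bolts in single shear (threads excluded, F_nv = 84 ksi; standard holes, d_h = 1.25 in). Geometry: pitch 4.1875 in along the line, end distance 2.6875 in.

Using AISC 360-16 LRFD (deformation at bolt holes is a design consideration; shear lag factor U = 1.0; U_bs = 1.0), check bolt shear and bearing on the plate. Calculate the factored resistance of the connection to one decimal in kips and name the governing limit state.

180.5 kips (bearing governs)

Bolt shear: A_b = π(1.125)²/4 = 0.99402 in². φR_n = 0.75 × 84 × 0.99402 × 5 × 1 = 313.1 kips.
Bearing (0.3125 in plate, F_u = 58 ksi): end bolts L_c = 2.6875 − 1.25/2 = 2.0625, R_n = min(1.2×2.0625×0.3125×58, 2.4×1.125×0.3125×58) = 44.859 kips/bolt; interior L_c = 4.1875 − 1.25 = 2.9375, R_n = 48.938 kips/bolt. φR_n = 0.75 × (1×44.859 + 4×48.938) = 180.5 kips.
Governing: min(313.1, 180.5) = 180.5 kips → bearing.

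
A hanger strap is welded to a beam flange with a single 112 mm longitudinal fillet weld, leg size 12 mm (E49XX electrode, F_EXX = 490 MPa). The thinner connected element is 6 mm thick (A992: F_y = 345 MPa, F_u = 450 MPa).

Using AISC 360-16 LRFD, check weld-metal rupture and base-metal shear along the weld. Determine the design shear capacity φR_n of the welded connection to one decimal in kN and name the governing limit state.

Weld metal: throat = 0.707×12 = 8.484 mm, L = 112 mm. φR_n = 0.75 × 0.6 × 490 × 8.484 × 112 = 209.5 kN.
Base metal shear (6 mm plate): yield φR_n = 1.0×0.6×345×6×112 = 139.1 kN; rupture φR_n = 0.75×0.6×450×6×112 = 136.1 kN; take 136.1 kN (rupture).
Governing: min(209.5, 136.1) = 136.1 kN → base-metal shear.

136.1 kN (base-metal shear governs)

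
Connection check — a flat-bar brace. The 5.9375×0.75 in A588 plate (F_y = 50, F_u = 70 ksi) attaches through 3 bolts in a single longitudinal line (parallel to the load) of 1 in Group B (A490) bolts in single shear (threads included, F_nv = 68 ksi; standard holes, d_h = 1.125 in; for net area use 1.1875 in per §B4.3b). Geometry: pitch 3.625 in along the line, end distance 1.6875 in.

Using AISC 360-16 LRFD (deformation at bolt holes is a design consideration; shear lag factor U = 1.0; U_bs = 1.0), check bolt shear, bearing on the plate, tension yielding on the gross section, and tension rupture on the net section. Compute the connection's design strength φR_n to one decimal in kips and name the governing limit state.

Bolt shear: A_b = π(1)²/4 = 0.7854 in². φR_n = 0.75 × 68 × 0.7854 × 3 × 1 = 120.2 kips.
Bearing (0.75 in plate, F_u = 70 ksi): end bolts L_c = 1.6875 − 1.125/2 = 1.125, R_n = min(1.2×1.125×0.75×70, 2.4×1×0.75×70) = 70.875 kips/bolt; interior L_c = 3.625 − 1.125 = 2.5, R_n = 126 kips/bolt. φR_n = 0.75 × (1×70.875 + 2×126) = 242.2 kips.
Tension yield (gross): A_g = 5.9375×0.75 = 4.4531 in². φR_n = 0.90 × 50 × 4.4531 = 200.4 kips.
Tension rupture (net): A_n = (5.9375 − 1×1.1875)×0.75 = 3.5625 in² (U = 1.0, A_e = A_n). φR_n = 0.75 × 70 × 3.5625 = 187.0 kips.
Governing: min(120.2, 242.2, 200.4, 187.0) = 120.2 kips → bolt shear.

120.2 kips (bolt shear governs)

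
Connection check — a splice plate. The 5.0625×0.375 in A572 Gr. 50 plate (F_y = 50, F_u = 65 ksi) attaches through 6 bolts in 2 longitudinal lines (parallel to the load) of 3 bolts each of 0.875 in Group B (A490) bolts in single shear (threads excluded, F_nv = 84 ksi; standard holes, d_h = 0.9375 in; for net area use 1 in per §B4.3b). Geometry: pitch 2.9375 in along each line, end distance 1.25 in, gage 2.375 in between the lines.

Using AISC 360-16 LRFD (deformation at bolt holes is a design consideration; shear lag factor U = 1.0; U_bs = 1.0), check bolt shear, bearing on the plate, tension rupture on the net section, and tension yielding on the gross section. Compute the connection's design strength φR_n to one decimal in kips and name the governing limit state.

Bolt shear: A_b = π(0.875)²/4 = 0.60132 in². φR_n = 0.75 × 84 × 0.60132 × 6 × 1 = 227.3 kips.
Bearing (0.375 in plate, F_u = 65 ksi): end bolts L_c = 1.25 − 0.9375/2 = 0.78125, R_n = min(1.2×0.78125×0.375×65, 2.4×0.875×0.375×65) = 22.852 kips/bolt; interior L_c = 2.9375 − 0.9375 = 2, R_n = 51.188 kips/bolt. φR_n = 0.75 × (2×22.852 + 4×51.188) = 187.8 kips.
Tension rupture (net): A_n = (5.0625 − 2×1)×0.375 = 1.1484 in² (U = 1.0, A_e = A_n). φR_n = 0.75 × 65 × 1.1484 = 56.0 kips.
Tension yield (gross): A_g = 5.0625×0.375 = 1.8984 in². φR_n = 0.90 × 50 × 1.8984 = 85.4 kips.
Governing: min(227.3, 187.8, 56.0, 85.4) = 56.0 kips → net-section rupture.

56.0 kips (net-section rupture governs)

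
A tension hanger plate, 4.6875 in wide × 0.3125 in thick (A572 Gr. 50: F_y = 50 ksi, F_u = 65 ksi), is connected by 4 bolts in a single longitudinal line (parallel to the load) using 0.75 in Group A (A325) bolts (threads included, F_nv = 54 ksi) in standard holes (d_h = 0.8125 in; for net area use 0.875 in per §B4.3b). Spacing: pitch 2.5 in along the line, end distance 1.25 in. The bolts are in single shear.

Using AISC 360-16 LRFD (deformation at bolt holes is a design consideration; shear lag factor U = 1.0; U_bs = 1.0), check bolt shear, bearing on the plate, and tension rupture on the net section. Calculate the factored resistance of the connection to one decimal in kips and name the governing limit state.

Bolt shear: A_b = π(0.75)²/4 = 0.44179 in². φR_n = 0.75 × 54 × 0.44179 × 4 × 1 = 71.6 kips.
Bearing (0.3125 in plate, F_u = 65 ksi): end bolts L_c = 1.25 − 0.8125/2 = 0.84375, R_n = min(1.2×0.84375×0.3125×65, 2.4×0.75×0.3125×65) = 20.566 kips/bolt; interior L_c = 2.5 − 0.8125 = 1.6875, R_n = 36.563 kips/bolt. φR_n = 0.75 × (1×20.566 + 3×36.563) = 97.7 kips.
Tension rupture (net): A_n = (4.6875 − 1×0.875)×0.3125 = 1.1914 in² (U = 1.0, A_e = A_n). φR_n = 0.75 × 65 × 1.1914 = 58.1 kips.
Governing: min(71.6, 97.7, 58.1) = 58.1 kips → net-section rupture.

58.1 kips (net-section rupture governs)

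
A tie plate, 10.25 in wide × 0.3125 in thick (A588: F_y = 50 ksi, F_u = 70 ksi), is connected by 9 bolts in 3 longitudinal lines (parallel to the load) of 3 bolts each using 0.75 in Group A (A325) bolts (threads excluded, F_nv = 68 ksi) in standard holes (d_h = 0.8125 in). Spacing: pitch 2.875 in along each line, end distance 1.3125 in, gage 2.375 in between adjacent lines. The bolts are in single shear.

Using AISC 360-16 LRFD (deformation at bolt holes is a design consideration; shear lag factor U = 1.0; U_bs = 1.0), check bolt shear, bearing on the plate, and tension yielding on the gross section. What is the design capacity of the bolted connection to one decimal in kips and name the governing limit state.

Bolt shear: A_b = π(0.75)²/4 = 0.44179 in². φR_n = 0.75 × 68 × 0.44179 × 9 × 1 = 202.8 kips.
Bearing (0.3125 in plate, F_u = 70 ksi): end bolts L_c = 1.3125 − 0.8125/2 = 0.90625, R_n = min(1.2×0.90625×0.3125×70, 2.4×0.75×0.3125×70) = 23.789 kips/bolt; interior L_c = 2.875 − 0.8125 = 2.0625, R_n = 39.375 kips/bolt. φR_n = 0.75 × (3×23.789 + 6×39.375) = 230.7 kips.
Tension yield (gross): A_g = 10.25×0.3125 = 3.2031 in². φR_n = 0.90 × 50 × 3.2031 = 144.1 kips.
Governing: min(202.8, 230.7, 144.1) = 144.1 kips → gross-section yield.

144.1 kips (gross-section yield governs)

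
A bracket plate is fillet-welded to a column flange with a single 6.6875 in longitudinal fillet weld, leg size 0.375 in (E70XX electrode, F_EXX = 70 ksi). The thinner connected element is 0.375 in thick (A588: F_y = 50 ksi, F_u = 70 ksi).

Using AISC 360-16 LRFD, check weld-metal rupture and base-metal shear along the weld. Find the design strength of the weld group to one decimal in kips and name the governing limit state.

Weld metal: throat = 0.707×0.375 = 0.26513 in, L = 6.6875 in. φR_n = 0.75 × 0.6 × 70 × 0.26513 × 6.6875 = 55.9 kips.
Base metal shear (0.375 in plate): yield φR_n = 1.0×0.6×50×0.375×6.6875 = 75.2 kips; rupture φR_n = 0.75×0.6×70×0.375×6.6875 = 79.0 kips; take 75.2 kips (yield).
Governing: min(55.9, 75.2) = 55.9 kips → weld metal.

55.9 kips (weld metal governs)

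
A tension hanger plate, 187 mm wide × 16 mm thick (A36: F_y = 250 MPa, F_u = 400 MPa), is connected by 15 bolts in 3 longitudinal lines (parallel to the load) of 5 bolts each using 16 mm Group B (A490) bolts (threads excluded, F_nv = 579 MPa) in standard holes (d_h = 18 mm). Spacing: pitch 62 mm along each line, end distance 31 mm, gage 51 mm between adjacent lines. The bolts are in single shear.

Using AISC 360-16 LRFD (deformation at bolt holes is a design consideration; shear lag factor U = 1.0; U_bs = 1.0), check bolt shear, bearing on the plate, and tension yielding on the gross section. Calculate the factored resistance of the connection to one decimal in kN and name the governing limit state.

Bolt shear: A_b = π(16)²/4 = 201.06 mm². φR_n = 0.75 × 579 × 201.06 × 15 × 1 = 1309.7 kN.
Bearing (16 mm plate, F_u = 400 MPa): end bolts L_c = 31 − 18/2 = 22, R_n = min(1.2×22×16×400, 2.4×16×16×400) = 168.96 kN/bolt; interior L_c = 62 − 18 = 44, R_n = 245.76 kN/bolt. φR_n = 0.75 × (3×168.96 + 12×245.76) = 2592.0 kN.
Tension yield (gross): A_g = 187×16 = 2992 mm². φR_n = 0.90 × 250 × 2992 = 673.2 kN.
Governing: min(1309.7, 2592.0, 673.2) = 673.2 kN → gross-section yield.

673.2 kN (gross-section yield governs)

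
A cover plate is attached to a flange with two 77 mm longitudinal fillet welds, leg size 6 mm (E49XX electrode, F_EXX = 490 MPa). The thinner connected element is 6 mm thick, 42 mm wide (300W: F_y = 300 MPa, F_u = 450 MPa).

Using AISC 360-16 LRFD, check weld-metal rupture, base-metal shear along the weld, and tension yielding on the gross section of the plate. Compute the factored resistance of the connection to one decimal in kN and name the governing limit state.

Weld metal: throat = 0.707×6 = 4.242 mm, L = 2×77 = 154 mm. φR_n = 0.75 × 0.6 × 490 × 4.242 × 154 = 144.0 kN.
Base metal shear (6 mm plate): yield φR_n = 1.0×0.6×300×6×154 = 166.3 kN; rupture φR_n = 0.75×0.6×450×6×154 = 187.1 kN; take 166.3 kN (yield).
Tension yield (gross): A_g = 42×6 = 252 mm². φR_n = 0.90 × 300 × 252 = 68.0 kN.
Governing: min(144.0, 166.3, 68.0) = 68.0 kN → gross-section yield.

68.0 kN (gross-section yield governs)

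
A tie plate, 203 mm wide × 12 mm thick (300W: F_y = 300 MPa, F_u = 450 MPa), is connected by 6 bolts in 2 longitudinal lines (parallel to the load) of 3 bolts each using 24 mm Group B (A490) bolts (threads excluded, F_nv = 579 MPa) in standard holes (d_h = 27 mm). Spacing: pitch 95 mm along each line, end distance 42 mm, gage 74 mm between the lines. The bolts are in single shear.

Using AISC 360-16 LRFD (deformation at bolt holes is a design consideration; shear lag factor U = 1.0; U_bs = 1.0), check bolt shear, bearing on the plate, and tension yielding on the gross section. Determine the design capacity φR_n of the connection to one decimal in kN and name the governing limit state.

657.7 kN (gross-section yield governs)

Bolt shear: A_b = π(24)²/4 = 452.39 mm². φR_n = 0.75 × 579 × 452.39 × 6 × 1 = 1178.7 kN.
Bearing (12 mm plate, F_u = 450 MPa): end bolts L_c = 42 − 27/2 = 28.5, R_n = min(1.2×28.5×12×450, 2.4×24×12×450) = 184.68 kN/bolt; interior L_c = 95 − 27 = 68, R_n = 311.04 kN/bolt. φR_n = 0.75 × (2×184.68 + 4×311.04) = 1210.1 kN.
Tension yield (gross): A_g = 203×12 = 2436 mm². φR_n = 0.90 × 300 × 2436 = 657.7 kN.
Governing: min(1178.7, 1210.1, 657.7) = 657.7 kN → gross-section yield.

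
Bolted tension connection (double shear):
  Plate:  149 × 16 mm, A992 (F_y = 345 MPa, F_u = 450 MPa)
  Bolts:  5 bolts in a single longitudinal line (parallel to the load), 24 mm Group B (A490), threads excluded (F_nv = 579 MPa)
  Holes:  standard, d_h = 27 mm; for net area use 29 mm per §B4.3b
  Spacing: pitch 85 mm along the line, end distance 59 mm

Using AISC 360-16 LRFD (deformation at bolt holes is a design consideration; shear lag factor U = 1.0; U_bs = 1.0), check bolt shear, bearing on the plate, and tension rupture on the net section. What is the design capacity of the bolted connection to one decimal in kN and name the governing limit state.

648.0 kN (net-section rupture governs)

Bolt shear: A_b = π(24)²/4 = 452.39 mm². φR_n = 0.75 × 579 × 452.39 × 5 × 2 = 1964.5 kN.
Bearing (16 mm plate, F_u = 450 MPa): end bolts L_c = 59 − 27/2 = 45.5, R_n = min(1.2×45.5×16×450, 2.4×24×16×450) = 393.12 kN/bolt; interior L_c = 85 − 27 = 58, R_n = 414.72 kN/bolt. φR_n = 0.75 × (1×393.12 + 4×414.72) = 1539.0 kN.
Tension rupture (net): A_n = (149 − 1×29)×16 = 1920 mm² (U = 1.0, A_e = A_n). φR_n = 0.75 × 450 × 1920 = 648.0 kN.
Governing: min(1964.5, 1539.0, 648.0) = 648.0 kN → net-section rupture.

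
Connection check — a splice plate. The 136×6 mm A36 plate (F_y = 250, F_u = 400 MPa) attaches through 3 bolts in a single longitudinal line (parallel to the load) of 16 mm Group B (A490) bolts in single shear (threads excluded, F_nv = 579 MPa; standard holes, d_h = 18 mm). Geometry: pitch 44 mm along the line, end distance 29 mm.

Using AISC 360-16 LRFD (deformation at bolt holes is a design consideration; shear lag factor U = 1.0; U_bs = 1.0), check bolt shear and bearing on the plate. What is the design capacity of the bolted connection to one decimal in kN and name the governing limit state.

Bolt shear: A_b = π(16)²/4 = 201.06 mm². φR_n = 0.75 × 579 × 201.06 × 3 × 1 = 261.9 kN.
Bearing (6 mm plate, F_u = 400 MPa): end bolts L_c = 29 − 18/2 = 20, R_n = min(1.2×20×6×400, 2.4×16×6×400) = 57.6 kN/bolt; interior L_c = 44 − 18 = 26, R_n = 74.88 kN/bolt. φR_n = 0.75 × (1×57.6 + 2×74.88) = 155.5 kN.
Governing: min(261.9, 155.5) = 155.5 kN → bearing.

155.5 kN (bearing governs)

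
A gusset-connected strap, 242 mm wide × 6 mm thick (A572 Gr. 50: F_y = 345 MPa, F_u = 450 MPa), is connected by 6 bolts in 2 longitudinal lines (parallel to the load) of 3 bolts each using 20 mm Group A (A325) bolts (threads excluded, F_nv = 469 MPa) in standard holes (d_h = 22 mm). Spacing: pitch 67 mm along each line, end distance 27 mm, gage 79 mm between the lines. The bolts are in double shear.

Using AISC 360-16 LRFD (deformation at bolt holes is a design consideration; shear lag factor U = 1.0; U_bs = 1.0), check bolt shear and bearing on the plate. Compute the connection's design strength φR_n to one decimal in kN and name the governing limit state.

466.6 kN (bearing governs)

Bolt shear: A_b = π(20)²/4 = 314.16 mm². φR_n = 0.75 × 469 × 314.16 × 6 × 2 = 1326.1 kN.
Bearing (6 mm plate, F_u = 450 MPa): end bolts L_c = 27 − 22/2 = 16, R_n = min(1.2×16×6×450, 2.4×20×6×450) = 51.84 kN/bolt; interior L_c = 67 − 22 = 45, R_n = 129.6 kN/bolt. φR_n = 0.75 × (2×51.84 + 4×129.6) = 466.6 kN.
Governing: min(1326.1, 466.6) = 466.6 kN → bearing.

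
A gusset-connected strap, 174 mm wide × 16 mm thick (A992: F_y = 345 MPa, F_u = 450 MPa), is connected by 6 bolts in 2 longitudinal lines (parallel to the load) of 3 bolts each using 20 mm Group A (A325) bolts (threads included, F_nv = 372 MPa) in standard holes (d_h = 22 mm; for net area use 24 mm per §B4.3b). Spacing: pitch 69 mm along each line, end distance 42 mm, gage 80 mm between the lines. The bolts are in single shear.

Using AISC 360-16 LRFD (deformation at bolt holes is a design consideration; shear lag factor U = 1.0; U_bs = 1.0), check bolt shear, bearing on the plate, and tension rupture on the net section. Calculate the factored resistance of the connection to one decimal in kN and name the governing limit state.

Bolt shear: A_b = π(20)²/4 = 314.16 mm². φR_n = 0.75 × 372 × 314.16 × 6 × 1 = 525.9 kN.
Bearing (16 mm plate, F_u = 450 MPa): end bolts L_c = 42 − 22/2 = 31, R_n = min(1.2×31×16×450, 2.4×20×16×450) = 267.84 kN/bolt; interior L_c = 69 − 22 = 47, R_n = 345.6 kN/bolt. φR_n = 0.75 × (2×267.84 + 4×345.6) = 1438.6 kN.
Tension rupture (net): A_n = (174 − 2×24)×16 = 2016 mm² (U = 1.0, A_e = A_n). φR_n = 0.75 × 450 × 2016 = 680.4 kN.
Governing: min(525.9, 1438.6, 680.4) = 525.9 kN → bolt shear.

525.9 kN (bolt shear governs)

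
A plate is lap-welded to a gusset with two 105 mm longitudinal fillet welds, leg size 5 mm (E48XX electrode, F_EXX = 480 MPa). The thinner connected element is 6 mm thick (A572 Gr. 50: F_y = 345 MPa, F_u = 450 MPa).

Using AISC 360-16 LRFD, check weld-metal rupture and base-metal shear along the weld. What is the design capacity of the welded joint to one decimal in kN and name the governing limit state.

160.3 kN (weld metal governs)

Weld metal: throat = 0.707×5 = 3.535 mm, L = 2×105 = 210 mm. φR_n = 0.75 × 0.6 × 480 × 3.535 × 210 = 160.3 kN.
Base metal shear (6 mm plate): yield φR_n = 1.0×0.6×345×6×210 = 260.8 kN; rupture φR_n = 0.75×0.6×450×6×210 = 255.2 kN; take 255.2 kN (rupture).
Governing: min(160.3, 255.2) = 160.3 kN → weld metal.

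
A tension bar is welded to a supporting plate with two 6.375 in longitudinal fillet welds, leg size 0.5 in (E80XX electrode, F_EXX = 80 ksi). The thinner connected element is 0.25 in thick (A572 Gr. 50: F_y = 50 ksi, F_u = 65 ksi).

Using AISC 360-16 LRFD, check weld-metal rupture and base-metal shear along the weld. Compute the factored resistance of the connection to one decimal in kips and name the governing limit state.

Weld metal: throat = 0.707×0.5 = 0.3535 in, L = 2×6.375 = 12.75 in. φR_n = 0.75 × 0.6 × 80 × 0.3535 × 12.75 = 162.3 kips.
Base metal shear (0.25 in plate): yield φR_n = 1.0×0.6×50×0.25×12.75 = 95.6 kips; rupture φR_n = 0.75×0.6×65×0.25×12.75 = 93.2 kips; take 93.2 kips (rupture).
Governing: min(162.3, 93.2) = 93.2 kips → base-metal shear.

93.2 kips (base-metal shear governs)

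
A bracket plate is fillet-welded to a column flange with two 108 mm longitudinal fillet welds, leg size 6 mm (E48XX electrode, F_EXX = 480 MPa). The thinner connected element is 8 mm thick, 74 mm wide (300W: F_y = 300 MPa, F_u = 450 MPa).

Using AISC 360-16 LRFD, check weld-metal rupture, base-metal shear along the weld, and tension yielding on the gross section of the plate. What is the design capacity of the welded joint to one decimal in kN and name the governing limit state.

Weld metal: throat = 0.707×6 = 4.242 mm, L = 2×108 = 216 mm. φR_n = 0.75 × 0.6 × 480 × 4.242 × 216 = 197.9 kN.
Base metal shear (8 mm plate): yield φR_n = 1.0×0.6×300×8×216 = 311.0 kN; rupture φR_n = 0.75×0.6×450×8×216 = 349.9 kN; take 311.0 kN (yield).
Tension yield (gross): A_g = 74×8 = 592 mm². φR_n = 0.90 × 300 × 592 = 159.8 kN.
Governing: min(197.9, 311.0, 159.8) = 159.8 kN → gross-section yield.

159.8 kN (gross-section yield governs)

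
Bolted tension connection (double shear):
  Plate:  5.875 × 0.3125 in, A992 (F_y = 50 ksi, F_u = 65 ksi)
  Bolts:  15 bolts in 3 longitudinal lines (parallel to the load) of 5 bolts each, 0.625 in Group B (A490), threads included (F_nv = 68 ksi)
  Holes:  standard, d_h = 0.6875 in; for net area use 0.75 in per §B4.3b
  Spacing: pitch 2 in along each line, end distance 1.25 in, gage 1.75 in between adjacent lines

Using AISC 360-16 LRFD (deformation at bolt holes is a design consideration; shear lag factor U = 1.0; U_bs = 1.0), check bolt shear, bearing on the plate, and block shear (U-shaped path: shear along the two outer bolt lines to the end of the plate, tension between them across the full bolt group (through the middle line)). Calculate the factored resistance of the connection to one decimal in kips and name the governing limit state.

137.9 kips (block shear governs)

Bolt shear: A_b = π(0.625)²/4 = 0.3068 in². φR_n = 0.75 × 68 × 0.3068 × 15 × 2 = 469.4 kips.
Bearing (0.3125 in plate, F_u = 65 ksi): end bolts L_c = 1.25 − 0.6875/2 = 0.90625, R_n = min(1.2×0.90625×0.3125×65, 2.4×0.625×0.3125×65) = 22.09 kips/bolt; interior L_c = 2 − 0.6875 = 1.3125, R_n = 30.469 kips/bolt. φR_n = 0.75 × (3×22.09 + 12×30.469) = 323.9 kips.
Block shear: shear path 2×[1.25+4×2] = 2×9.25 in, A_gv = 5.7813, A_nv = 2×(9.25 − 4.5×0.75)×0.3125 = 3.6719 in²; tension across gage: (3.5 − 2×0.75)×0.3125 = 0.625 in². R_n = min(0.6×65×3.6719, 0.6×50×5.7813) + 1.0×65×0.625 = min(143.2, 173.44) + 40.625 = 183.83 kips. φR_n = 0.75 × 183.83 = 137.9 kips.
Governing: min(469.4, 323.9, 137.9) = 137.9 kips → block shear.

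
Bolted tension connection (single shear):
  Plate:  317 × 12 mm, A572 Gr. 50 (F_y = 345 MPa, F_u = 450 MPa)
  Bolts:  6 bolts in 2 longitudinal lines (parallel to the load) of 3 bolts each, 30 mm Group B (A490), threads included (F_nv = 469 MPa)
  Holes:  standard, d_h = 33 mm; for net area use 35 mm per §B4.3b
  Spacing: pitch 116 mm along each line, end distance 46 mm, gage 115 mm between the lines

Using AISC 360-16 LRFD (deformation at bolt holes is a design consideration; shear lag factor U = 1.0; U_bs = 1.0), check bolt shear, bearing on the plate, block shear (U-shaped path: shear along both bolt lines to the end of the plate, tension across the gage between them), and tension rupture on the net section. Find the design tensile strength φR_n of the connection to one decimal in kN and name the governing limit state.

Bolt shear: A_b = π(30)²/4 = 706.86 mm². φR_n = 0.75 × 469 × 706.86 × 6 × 1 = 1491.8 kN.
Bearing (12 mm plate, F_u = 450 MPa): end bolts L_c = 46 − 33/2 = 29.5, R_n = min(1.2×29.5×12×450, 2.4×30×12×450) = 191.16 kN/bolt; interior L_c = 116 − 33 = 83, R_n = 388.8 kN/bolt. φR_n = 0.75 × (2×191.16 + 4×388.8) = 1453.1 kN.
Block shear: shear path 2×[46+2×116] = 2×278 mm, A_gv = 6672, A_nv = 2×(278 − 2.5×35)×12 = 4572 mm²; tension across gage: (115 − 1×35)×12 = 960 mm². R_n = min(0.6×450×4572, 0.6×345×6672) + 1.0×450×960 = min(1234.4, 1381.1) + 432 = 1666.4 kN. φR_n = 0.75 × 1666.4 = 1249.8 kN.
Tension rupture (net): A_n = (317 − 2×35)×12 = 2964 mm² (U = 1.0, A_e = A_n). φR_n = 0.75 × 450 × 2964 = 1000.4 kN.
Governing: min(1491.8, 1453.1, 1249.8, 1000.4) = 1000.4 kN → net-section rupture.

1000.4 kN (net-section rupture governs)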